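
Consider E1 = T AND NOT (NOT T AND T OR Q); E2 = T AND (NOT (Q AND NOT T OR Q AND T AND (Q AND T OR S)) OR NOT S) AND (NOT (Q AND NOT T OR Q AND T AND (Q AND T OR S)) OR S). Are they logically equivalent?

Yes

E1: T AND NOT (NOT T AND T OR Q)
    = T AND NOT Q
E2: T AND (NOT (Q AND NOT T OR Q AND T AND (Q AND T OR S)) OR NOT S) AND (NOT (Q AND NOT T OR Q AND T AND (Q AND T OR S)) OR S)
    = T AND (NOT (Q AND NOT T OR Q AND T AND (Q AND T OR S)) OR NOT S AND S)
    = T AND NOT (Q AND NOT T OR Q AND T AND (Q AND T OR S))
    = T AND NOT (Q AND NOT T OR Q AND T)
    = T AND NOT Q
Both reduce to T AND NOT Q, so they are equivalent.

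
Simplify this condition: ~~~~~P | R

~P | R

~~~~~P | R
= ~~~P | R
= ~P | R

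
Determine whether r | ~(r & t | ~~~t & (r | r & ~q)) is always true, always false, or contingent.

r | ~(r & t | ~~~t & (r | r & ~q))
= r | ~(r & t | ~~~t & r)
= r | ~(r & t | ~t & r)
= r | ~r
= 1

always true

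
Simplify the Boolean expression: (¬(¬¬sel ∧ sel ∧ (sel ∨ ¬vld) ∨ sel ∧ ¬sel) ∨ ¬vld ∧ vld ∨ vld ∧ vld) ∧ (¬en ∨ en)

¬sel ∨ vld

(¬(¬¬sel ∧ sel ∧ (sel ∨ ¬vld) ∨ sel ∧ ¬sel) ∨ ¬vld ∧ vld ∨ vld ∧ vld) ∧ (¬en ∨ en)
= ¬(¬¬sel ∧ sel ∧ (sel ∨ ¬vld) ∨ sel ∧ ¬sel) ∨ ¬vld ∧ vld ∨ vld ∧ vld   (complement / identity)
= ¬(sel ∧ sel ∧ (sel ∨ ¬vld) ∨ sel ∧ ¬sel) ∨ ¬vld ∧ vld ∨ vld ∧ vld   (double negation)
= ¬(sel ∧ sel ∧ (sel ∨ ¬vld) ∨ sel ∧ ¬sel) ∨ vld   (distribution)
= ¬(sel ∧ sel ∨ sel ∧ ¬sel) ∨ vld   (absorption)
= ¬sel ∨ vld   (distribution)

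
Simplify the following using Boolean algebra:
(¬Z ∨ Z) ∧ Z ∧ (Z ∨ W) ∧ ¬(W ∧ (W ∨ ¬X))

Z ∧ ¬W

(¬Z ∨ Z) ∧ Z ∧ (Z ∨ W) ∧ ¬(W ∧ (W ∨ ¬X))
= (¬Z ∨ Z) ∧ Z ∧ ¬(W ∧ (W ∨ ¬X))   (absorption)
= (¬Z ∨ Z) ∧ Z ∧ ¬W   (absorption)
= Z ∧ ¬W   (complement / identity)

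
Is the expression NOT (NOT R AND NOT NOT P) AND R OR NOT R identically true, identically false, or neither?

identically true

NOT (NOT R AND NOT NOT P) AND R OR NOT R
= (R OR NOT P) AND R OR NOT R
= R OR NOT R
= TRUE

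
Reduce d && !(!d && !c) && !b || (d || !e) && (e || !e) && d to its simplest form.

d

d && !(!d && !c) && !b || (d || !e) && (e || !e) && d
= d && (d || c) && !b || (d || !e) && (e || !e) && d   [De Morgan]
= d && (d || c) && !b || (d || !e) && d   [complement / identity]
= d && !b || (d || !e) && d   [absorption]
= d && !b || d   [absorption]
= d   [absorption]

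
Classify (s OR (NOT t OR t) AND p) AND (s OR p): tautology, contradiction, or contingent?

contingent

(s OR (NOT t OR t) AND p) AND (s OR p)
= (s OR p) AND (s OR p)
= s OR p
This depends on p, s, so it is not a constant.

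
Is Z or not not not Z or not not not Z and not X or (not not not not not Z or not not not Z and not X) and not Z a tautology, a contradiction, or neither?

tautology

Z or not not not Z or not not not Z and not X or (not not not not not Z or not not not Z and not X) and not Z
= Z or not not not Z or not not not Z and not X or (not not not Z or not not not Z and not X) and not Z
= Z or not not not Z or not not not Z and not X
= Z or not not not Z
= Z or not Z
= True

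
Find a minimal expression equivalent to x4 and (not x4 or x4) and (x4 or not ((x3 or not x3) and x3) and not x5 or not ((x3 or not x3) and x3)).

x4 and (not x4 or x4) and (x4 or not ((x3 or not x3) and x3) and not x5 or not ((x3 or not x3) and x3))
= x4 and (x4 or not ((x3 or not x3) and x3) and not x5 or not ((x3 or not x3) and x3))   [complement / identity]
= x4 and (x4 or not ((x3 or not x3) and x3))   [absorption]
= x4 and (x4 or not x3)   [complement / identity]
= x4   [absorption]

x4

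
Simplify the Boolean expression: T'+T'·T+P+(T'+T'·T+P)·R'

T'+P

T'+T'·T+P+(T'+T'·T+P)·R'
= T'+T'·T+P
= T'+P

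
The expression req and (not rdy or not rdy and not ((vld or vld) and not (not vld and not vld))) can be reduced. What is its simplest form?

req and not rdy

req and (not rdy or not rdy and not ((vld or vld) and not (not vld and not vld)))
= req and (not rdy or not rdy and not ((vld or vld) and (vld or vld)))
= req and (not rdy or not rdy and not (vld or vld))
= req and (not rdy or not rdy and not vld)
= req and not rdy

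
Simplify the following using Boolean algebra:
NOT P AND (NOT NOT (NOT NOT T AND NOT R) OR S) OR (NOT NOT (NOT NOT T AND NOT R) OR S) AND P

NOT P AND (NOT NOT (NOT NOT T AND NOT R) OR S) OR (NOT NOT (NOT NOT T AND NOT R) OR S) AND P
= (NOT P OR P) AND (NOT NOT (NOT NOT T AND NOT R) OR S)   [distribution]
= (NOT P OR P) AND (NOT NOT T AND NOT R OR S)   [double negation]
= NOT NOT T AND NOT R OR S   [complement / identity]
= T AND NOT R OR S   [double negation]

T AND NOT R OR S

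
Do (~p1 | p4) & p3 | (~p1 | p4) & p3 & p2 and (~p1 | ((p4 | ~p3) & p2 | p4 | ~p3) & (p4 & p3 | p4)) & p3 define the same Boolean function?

Yes

E1: (~p1 | p4) & p3 | (~p1 | p4) & p3 & p2
    = (~p1 | p4) & p3   (absorption)
E2: (~p1 | ((p4 | ~p3) & p2 | p4 | ~p3) & (p4 & p3 | p4)) & p3
    = (~p1 | (p4 | ~p3) & (p4 & p3 | p4)) & p3   (absorption)
    = (~p1 | (p4 | ~p3) & p4) & p3   (absorption)
    = (~p1 | p4) & p3   (absorption)
Both reduce to (~p1 | p4) & p3, so they are equivalent.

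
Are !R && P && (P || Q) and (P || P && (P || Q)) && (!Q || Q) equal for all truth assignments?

E1: !R && P && (P || Q)
    = !R && P   — absorption
E2: (P || P && (P || Q)) && (!Q || Q)
    = (P || P) && (!Q || Q)   — absorption
    = P || P   — complement / identity
    = P   — idempotence
These differ: at P=1, Q=1, R=1, E1 = 0 but E2 = 1.

No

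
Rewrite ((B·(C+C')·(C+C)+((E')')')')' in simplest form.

B·C+E'

((B·(C+C')·(C+C)+((E')')')')'
= ((B·(C+C)+((E')')')')'   [complement / identity]
= ((B·C+((E')')')')'   [idempotence]
= B·C+((E')')'   [double negation]
= B·C+E'   [double negation]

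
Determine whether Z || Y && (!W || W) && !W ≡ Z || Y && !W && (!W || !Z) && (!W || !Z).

Yes

E1: Z || Y && (!W || W) && !W
    = Z || Y && !W
E2: Z || Y && !W && (!W || !Z) && (!W || !Z)
    = Z || Y && !W && (!W || !Z)
    = Z || Y && !W
Both reduce to Z || Y && !W, so they are equivalent.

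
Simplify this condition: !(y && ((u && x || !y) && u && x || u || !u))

!(y && ((u && x || !y) && u && x || u || !u))
= !(y && (u && x || u || !u))   (absorption)
= !(y && (u || !u))   (absorption)
= !y   (complement / identity)

!y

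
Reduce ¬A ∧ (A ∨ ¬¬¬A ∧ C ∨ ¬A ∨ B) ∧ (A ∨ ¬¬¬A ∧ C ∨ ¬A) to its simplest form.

¬A

¬A ∧ (A ∨ ¬¬¬A ∧ C ∨ ¬A ∨ B) ∧ (A ∨ ¬¬¬A ∧ C ∨ ¬A)
= ¬A ∧ (A ∨ ¬¬¬A ∧ C ∨ ¬A)
= ¬A ∧ (A ∨ ¬A ∧ C ∨ ¬A)
= ¬A ∧ (A ∨ ¬A)
= ¬A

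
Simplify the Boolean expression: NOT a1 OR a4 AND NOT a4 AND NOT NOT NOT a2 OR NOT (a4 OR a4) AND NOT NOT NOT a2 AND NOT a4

NOT a1 OR a4 AND NOT a4 AND NOT NOT NOT a2 OR NOT (a4 OR a4) AND NOT NOT NOT a2 AND NOT a4
= NOT a1 OR a4 AND NOT a4 AND NOT NOT NOT a2 OR NOT a4 AND NOT NOT NOT a2 AND NOT a4   (idempotence)
= NOT a1 OR NOT a4 AND NOT NOT NOT a2   (distribution)
= NOT a1 OR NOT a4 AND NOT a2   (double negation)

NOT a1 OR NOT a4 AND NOT a2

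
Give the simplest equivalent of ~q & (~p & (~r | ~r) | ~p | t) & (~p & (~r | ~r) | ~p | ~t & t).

~q & ~p

~q & (~p & (~r | ~r) | ~p | t) & (~p & (~r | ~r) | ~p | ~t & t)
= ~q & (~p & (~r | ~r) | ~p | t) & (~p & (~r | ~r) | ~p)   (complement / identity)
= ~q & (~p & (~r | ~r) | ~p)   (absorption)
= ~q & (~p & ~r | ~p)   (idempotence)
= ~q & ~p   (absorption)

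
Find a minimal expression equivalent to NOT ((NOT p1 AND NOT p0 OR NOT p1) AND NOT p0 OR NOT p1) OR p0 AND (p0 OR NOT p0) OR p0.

NOT ((NOT p1 AND NOT p0 OR NOT p1) AND NOT p0 OR NOT p1) OR p0 AND (p0 OR NOT p0) OR p0
= NOT (NOT p1 AND NOT p0 OR NOT p1) OR p0 AND (p0 OR NOT p0) OR p0   — absorption
= NOT NOT p1 OR p0 AND (p0 OR NOT p0) OR p0   — absorption
= NOT NOT p1 OR p0 OR p0   — complement / identity
= p1 OR p0 OR p0   — double negation
= p1 OR p0   — idempotence

p1 OR p0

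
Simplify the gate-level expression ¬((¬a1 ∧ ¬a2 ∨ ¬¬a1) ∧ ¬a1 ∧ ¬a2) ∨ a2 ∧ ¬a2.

a1 ∨ a2

¬((¬a1 ∧ ¬a2 ∨ ¬¬a1) ∧ ¬a1 ∧ ¬a2) ∨ a2 ∧ ¬a2
= ¬((¬a1 ∧ ¬a2 ∨ a1) ∧ ¬a1 ∧ ¬a2) ∨ a2 ∧ ¬a2
= ¬((¬a1 ∧ ¬a2 ∨ a1) ∧ ¬a1 ∧ ¬a2)
= ¬(¬a1 ∧ ¬a2)
= a1 ∨ a2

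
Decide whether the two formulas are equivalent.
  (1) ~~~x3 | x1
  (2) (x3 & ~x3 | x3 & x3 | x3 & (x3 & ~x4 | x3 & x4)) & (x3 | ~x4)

E1: ~~~x3 | x1
    = ~x3 | x1   [double negation]
E2: (x3 & ~x3 | x3 & x3 | x3 & (x3 & ~x4 | x3 & x4)) & (x3 | ~x4)
    = (x3 & ~x3 | x3 & x3 | x3 & x3) & (x3 | ~x4)   [distribution]
    = (x3 & ~x3 | x3 & x3) & (x3 | ~x4)   [idempotence]
    = x3 & (x3 | ~x4)   [distribution]
    = x3   [absorption]
These differ: at x1=0, x3=0, x4=1, E1 = 1 but E2 = 0.

No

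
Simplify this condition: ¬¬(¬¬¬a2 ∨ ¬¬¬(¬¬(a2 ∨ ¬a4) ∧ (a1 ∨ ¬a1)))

¬¬(¬¬¬a2 ∨ ¬¬¬(¬¬(a2 ∨ ¬a4) ∧ (a1 ∨ ¬a1)))
= ¬(¬¬a2 ∧ ¬¬(¬¬(a2 ∨ ¬a4) ∧ (a1 ∨ ¬a1)))
= ¬(¬¬a2 ∧ ¬¬(a2 ∨ ¬a4) ∧ (a1 ∨ ¬a1))
= ¬(¬¬a2 ∧ (a2 ∨ ¬a4) ∧ (a1 ∨ ¬a1))
= ¬(¬¬a2 ∧ (a2 ∨ ¬a4))
= ¬(a2 ∧ (a2 ∨ ¬a4))
= ¬a2

¬a2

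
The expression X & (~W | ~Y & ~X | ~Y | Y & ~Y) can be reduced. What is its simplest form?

X & (~W | ~Y)

X & (~W | ~Y & ~X | ~Y | Y & ~Y)
= X & (~W | ~Y & ~X | ~Y)   [complement / identity]
= X & (~W | ~Y)   [absorption]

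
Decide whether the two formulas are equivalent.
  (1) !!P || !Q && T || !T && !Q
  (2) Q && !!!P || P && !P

No

E1: !!P || !Q && T || !T && !Q
    = !!P || !Q   (distribution)
    = P || !Q   (double negation)
E2: Q && !!!P || P && !P
    = Q && !!!P   (complement / identity)
    = Q && !P   (double negation)
These differ: at P=1, Q=1, T=0, E1 = 1 but E2 = 0.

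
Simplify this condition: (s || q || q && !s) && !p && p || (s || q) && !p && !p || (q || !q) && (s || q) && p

(s || q || q && !s) && !p && p || (s || q) && !p && !p || (q || !q) && (s || q) && p
= (s || q) && !p && p || (s || q) && !p && !p || (q || !q) && (s || q) && p   (absorption)
= (s || q) && !p || (q || !q) && (s || q) && p   (distribution)
= (s || q) && !p || (s || q) && p   (complement / identity)
= s || q   (distribution)

s || q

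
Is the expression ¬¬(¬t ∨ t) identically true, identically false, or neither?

¬¬(¬t ∨ t)
= ¬t ∨ t
= True

identically true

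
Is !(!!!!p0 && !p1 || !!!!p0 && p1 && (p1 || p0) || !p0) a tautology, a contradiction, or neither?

contradiction

!(!!!!p0 && !p1 || !!!!p0 && p1 && (p1 || p0) || !p0)
= !(!!!!p0 && !p1 || !!!!p0 && p1 || !p0)   [absorption]
= !(!!!!p0 || !p0)   [distribution]
= !!!p0 && p0   [De Morgan]
= !p0 && p0   [double negation]
= false   [complement]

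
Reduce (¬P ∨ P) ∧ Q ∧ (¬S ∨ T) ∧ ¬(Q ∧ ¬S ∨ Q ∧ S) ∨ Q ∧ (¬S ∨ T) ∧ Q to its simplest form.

Q ∧ (¬S ∨ T)

(¬P ∨ P) ∧ Q ∧ (¬S ∨ T) ∧ ¬(Q ∧ ¬S ∨ Q ∧ S) ∨ Q ∧ (¬S ∨ T) ∧ Q
= (¬P ∨ P) ∧ Q ∧ (¬S ∨ T) ∧ ¬Q ∨ Q ∧ (¬S ∨ T) ∧ Q   (distribution)
= Q ∧ (¬S ∨ T) ∧ ¬Q ∨ Q ∧ (¬S ∨ T) ∧ Q   (complement / identity)
= Q ∧ (¬S ∨ T)   (distribution)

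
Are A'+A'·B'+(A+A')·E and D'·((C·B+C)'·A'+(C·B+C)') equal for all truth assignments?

No

E1: A'+A'·B'+(A+A')·E
    = A'+A'·B'+E   — complement / identity
    = A'+E   — absorption
E2: D'·((C·B+C)'·A'+(C·B+C)')
    = D'·(C·B+C)'   — absorption
    = D'·C'   — absorption
These differ: at A=0, B=0, C=1, D=1, E=0, E1 = 1 but E2 = 0.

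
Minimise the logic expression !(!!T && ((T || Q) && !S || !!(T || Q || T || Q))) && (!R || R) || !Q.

!(!!T && ((T || Q) && !S || !!(T || Q || T || Q))) && (!R || R) || !Q
= !(!!T && ((T || Q) && !S || !!(T || Q))) && (!R || R) || !Q
= !(!!T && ((T || Q) && !S || !!(T || Q))) || !Q
= !(!!T && ((T || Q) && !S || T || Q)) || !Q
= !(T && ((T || Q) && !S || T || Q)) || !Q
= !(T && (T || Q)) || !Q
= !T || !Q

!T || !Q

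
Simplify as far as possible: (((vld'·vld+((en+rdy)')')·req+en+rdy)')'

en+rdy

(((vld'·vld+((en+rdy)')')·req+en+rdy)')'
= ((((en+rdy)')'·req+en+rdy)')'   [complement / identity]
= (((en+rdy)·req+en+rdy)')'   [double negation]
= ((en+rdy)')'   [absorption]
= en+rdy   [double negation]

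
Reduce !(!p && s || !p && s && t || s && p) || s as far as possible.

!(!p && s || !p && s && t || s && p) || s
= !(!p && s || s && p) || s   [absorption]
= !s || s   [distribution]
= true   [complement]

true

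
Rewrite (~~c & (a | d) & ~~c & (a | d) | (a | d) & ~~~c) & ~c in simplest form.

(~~c & (a | d) & ~~c & (a | d) | (a | d) & ~~~c) & ~c
= (~~c & (a | d) | (a | d) & ~~~c) & ~c
= (c & (a | d) | (a | d) & ~~~c) & ~c
= (c & (a | d) | (a | d) & ~c) & ~c
= (a | d) & ~c

(a | d) & ~c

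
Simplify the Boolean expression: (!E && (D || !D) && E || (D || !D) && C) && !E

(!E && (D || !D) && E || (D || !D) && C) && !E
= (!E && E || (D || !D) && C) && !E   — complement / identity
= (D || !D) && C && !E   — complement / identity
= C && !E   — complement / identity

C && !E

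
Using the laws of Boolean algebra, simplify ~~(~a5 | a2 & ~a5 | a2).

~a5 | a2

~~(~a5 | a2 & ~a5 | a2)
= ~~(~a5 | a2)
= ~a5 | a2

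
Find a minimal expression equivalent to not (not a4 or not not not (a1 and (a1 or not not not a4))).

not (not a4 or not not not (a1 and (a1 or not not not a4)))
= a4 and not not (a1 and (a1 or not not not a4))   — De Morgan
= a4 and not not (a1 and (a1 or not a4))   — double negation
= a4 and not not a1   — absorption
= a4 and a1   — double negation

a4 and a1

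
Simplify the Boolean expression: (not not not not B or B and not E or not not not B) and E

(not not not not B or B and not E or not not not B) and E
= (not not B or B and not E or not not not B) and E   — double negation
= (not not B or B and not E or not B) and E   — double negation
= (B or B and not E or not B) and E   — double negation
= (B or not B) and E   — absorption
= E   — complement / identity

E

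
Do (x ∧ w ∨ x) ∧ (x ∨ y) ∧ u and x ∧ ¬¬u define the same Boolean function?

E1: (x ∧ w ∨ x) ∧ (x ∨ y) ∧ u
    = x ∧ (x ∨ y) ∧ u
    = x ∧ u
E2: x ∧ ¬¬u
    = x ∧ u
Both reduce to x ∧ u, so they are equivalent.

Yes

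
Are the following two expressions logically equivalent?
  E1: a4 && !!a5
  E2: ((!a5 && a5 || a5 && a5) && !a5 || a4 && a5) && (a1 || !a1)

E1: a4 && !!a5
    = a4 && a5   — double negation
E2: ((!a5 && a5 || a5 && a5) && !a5 || a4 && a5) && (a1 || !a1)
    = (a5 && !a5 || a4 && a5) && (a1 || !a1)   — distribution
    = a5 && !a5 || a4 && a5   — complement / identity
    = a4 && a5   — complement / identity
Both reduce to a4 && a5, so they are equivalent.

Yes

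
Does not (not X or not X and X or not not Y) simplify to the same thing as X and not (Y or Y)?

E1: not (not X or not X and X or not not Y)
    = not (not X or not not Y)
    = X and not Y
E2: X and not (Y or Y)
    = X and not Y
Both reduce to X and not Y, so they are equivalent.

Yes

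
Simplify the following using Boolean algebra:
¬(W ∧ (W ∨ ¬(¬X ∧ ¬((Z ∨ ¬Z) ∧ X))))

¬W

¬(W ∧ (W ∨ ¬(¬X ∧ ¬((Z ∨ ¬Z) ∧ X))))
= ¬(W ∧ (W ∨ ¬(¬X ∧ ¬X)))   (complement / identity)
= ¬(W ∧ (W ∨ ¬¬X))   (idempotence)
= ¬(W ∧ (W ∨ X))   (double negation)
= ¬W   (absorption)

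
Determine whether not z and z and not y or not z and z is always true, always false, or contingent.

not z and z and not y or not z and z
= not z and z   [absorption]
= False   [complement]

always false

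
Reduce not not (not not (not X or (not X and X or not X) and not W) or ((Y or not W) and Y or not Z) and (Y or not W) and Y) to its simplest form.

not X or Y

not not (not not (not X or (not X and X or not X) and not W) or ((Y or not W) and Y or not Z) and (Y or not W) and Y)
= not not (not not (not X or not X and not W) or ((Y or not W) and Y or not Z) and (Y or not W) and Y)   (complement / identity)
= not not (not not (not X or not X and not W) or (Y or not W) and Y)   (absorption)
= not not (not X or not X and not W) or (Y or not W) and Y   (double negation)
= not not not X or (Y or not W) and Y   (absorption)
= not X or (Y or not W) and Y   (double negation)
= not X or Y   (absorption)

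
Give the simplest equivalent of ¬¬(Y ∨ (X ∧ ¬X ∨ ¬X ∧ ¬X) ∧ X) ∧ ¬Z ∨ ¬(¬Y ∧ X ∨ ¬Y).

¬¬(Y ∨ (X ∧ ¬X ∨ ¬X ∧ ¬X) ∧ X) ∧ ¬Z ∨ ¬(¬Y ∧ X ∨ ¬Y)
= ¬¬(Y ∨ ¬X ∧ X) ∧ ¬Z ∨ ¬(¬Y ∧ X ∨ ¬Y)
= ¬¬Y ∧ ¬Z ∨ ¬(¬Y ∧ X ∨ ¬Y)
= ¬¬Y ∧ ¬Z ∨ ¬¬Y
= ¬¬Y
= Y

Y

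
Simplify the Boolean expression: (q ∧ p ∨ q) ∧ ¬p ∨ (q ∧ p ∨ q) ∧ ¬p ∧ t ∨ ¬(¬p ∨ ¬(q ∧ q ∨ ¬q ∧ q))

(q ∧ p ∨ q) ∧ ¬p ∨ (q ∧ p ∨ q) ∧ ¬p ∧ t ∨ ¬(¬p ∨ ¬(q ∧ q ∨ ¬q ∧ q))
= (q ∧ p ∨ q) ∧ ¬p ∨ (q ∧ p ∨ q) ∧ ¬p ∧ t ∨ p ∧ (q ∧ q ∨ ¬q ∧ q)   [De Morgan]
= (q ∧ p ∨ q) ∧ ¬p ∨ p ∧ (q ∧ q ∨ ¬q ∧ q)   [absorption]
= q ∧ ¬p ∨ p ∧ (q ∧ q ∨ ¬q ∧ q)   [absorption]
= q ∧ ¬p ∨ p ∧ q   [distribution]
= q   [distribution]

q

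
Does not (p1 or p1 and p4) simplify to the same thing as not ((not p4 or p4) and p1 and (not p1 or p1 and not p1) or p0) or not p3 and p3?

E1: not (p1 or p1 and p4)
    = not p1   (absorption)
E2: not ((not p4 or p4) and p1 and (not p1 or p1 and not p1) or p0) or not p3 and p3
    = not ((not p4 or p4) and p1 and (not p1 or p1 and not p1) or p0)   (complement / identity)
    = not (p1 and (not p1 or p1 and not p1) or p0)   (complement / identity)
    = not (p1 and not p1 or p0)   (complement / identity)
    = not p0   (complement / identity)
These differ: at p0=0, p1=1, p3=0, p4=1, E1 = 0 but E2 = 1.

No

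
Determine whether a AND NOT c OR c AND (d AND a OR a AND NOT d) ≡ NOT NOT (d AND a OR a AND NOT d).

E1: a AND NOT c OR c AND (d AND a OR a AND NOT d)
    = a AND NOT c OR c AND a   (distribution)
    = a   (distribution)
E2: NOT NOT (d AND a OR a AND NOT d)
    = NOT NOT a   (distribution)
    = a   (double negation)
Both reduce to a, so they are equivalent.

Yes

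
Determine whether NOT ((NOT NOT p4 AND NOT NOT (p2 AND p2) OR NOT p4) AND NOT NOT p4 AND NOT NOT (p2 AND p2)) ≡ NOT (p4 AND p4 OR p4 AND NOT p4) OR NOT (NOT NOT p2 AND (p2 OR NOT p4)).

E1: NOT ((NOT NOT p4 AND NOT NOT (p2 AND p2) OR NOT p4) AND NOT NOT p4 AND NOT NOT (p2 AND p2))
    = NOT (NOT NOT p4 AND NOT NOT (p2 AND p2))
    = NOT (NOT NOT p4 AND NOT NOT p2)
    = NOT p4 OR NOT p2
E2: NOT (p4 AND p4 OR p4 AND NOT p4) OR NOT (NOT NOT p2 AND (p2 OR NOT p4))
    = NOT p4 OR NOT (NOT NOT p2 AND (p2 OR NOT p4))
    = NOT p4 OR NOT (p2 AND (p2 OR NOT p4))
    = NOT p4 OR NOT p2
Both reduce to NOT p4 OR NOT p2, so they are equivalent.

Yes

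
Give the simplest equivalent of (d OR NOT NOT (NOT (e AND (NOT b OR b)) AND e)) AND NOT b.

d AND NOT b

(d OR NOT NOT (NOT (e AND (NOT b OR b)) AND e)) AND NOT b
= (d OR NOT (e AND (NOT b OR b)) AND e) AND NOT b   — double negation
= (d OR NOT e AND e) AND NOT b   — complement / identity
= d AND NOT b   — complement / identity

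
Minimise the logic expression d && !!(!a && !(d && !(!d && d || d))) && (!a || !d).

d && !!(!a && !(d && !(!d && d || d))) && (!a || !d)
= d && !!(!a && !(d && !d)) && (!a || !d)   — complement / identity
= d && !(a || d && !d) && (!a || !d)   — De Morgan
= d && !a && (!a || !d)   — complement / identity
= d && !a   — absorption

d && !a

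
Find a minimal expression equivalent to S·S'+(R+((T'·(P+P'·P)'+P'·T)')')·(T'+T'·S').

S·S'+(R+((T'·(P+P'·P)'+P'·T)')')·(T'+T'·S')
= S·S'+(R+((T'·P'+P'·T)')')·(T'+T'·S')   [complement / identity]
= S·S'+(R+((P')')')·(T'+T'·S')   [distribution]
= S·S'+(R+((P')')')·T'   [absorption]
= S·S'+(R+P')·T'   [double negation]
= (R+P')·T'   [complement / identity]

(R+P')·T'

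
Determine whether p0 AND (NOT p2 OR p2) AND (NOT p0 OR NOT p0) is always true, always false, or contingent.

always false

p0 AND (NOT p2 OR p2) AND (NOT p0 OR NOT p0)
= p0 AND (NOT p0 OR NOT p0)   [complement / identity]
= p0 AND NOT p0   [idempotence]
= FALSE   [complement]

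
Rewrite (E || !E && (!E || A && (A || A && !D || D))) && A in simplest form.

(E || !E && (!E || A && (A || A && !D || D))) && A
= (E || !E && (!E || A && (A || D))) && A
= (E || !E && (!E || A)) && A
= (E || !E) && A
= A

A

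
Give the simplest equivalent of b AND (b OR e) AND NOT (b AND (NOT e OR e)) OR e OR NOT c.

b AND (b OR e) AND NOT (b AND (NOT e OR e)) OR e OR NOT c
= b AND NOT (b AND (NOT e OR e)) OR e OR NOT c   (absorption)
= b AND NOT b OR e OR NOT c   (complement / identity)
= e OR NOT c   (complement / identity)

e OR NOT c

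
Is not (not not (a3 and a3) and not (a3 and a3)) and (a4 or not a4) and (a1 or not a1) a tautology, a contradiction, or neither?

tautology

not (not not (a3 and a3) and not (a3 and a3)) and (a4 or not a4) and (a1 or not a1)
= (not (a3 and a3) or a3 and a3) and (a4 or not a4) and (a1 or not a1)   [De Morgan]
= (not (a3 and a3) or a3) and (a4 or not a4) and (a1 or not a1)   [idempotence]
= (not a3 or a3) and (a4 or not a4) and (a1 or not a1)   [idempotence]
= (not a3 or a3) and (a4 or not a4)   [complement / identity]
= a4 or not a4   [complement / identity]
= True   [complement]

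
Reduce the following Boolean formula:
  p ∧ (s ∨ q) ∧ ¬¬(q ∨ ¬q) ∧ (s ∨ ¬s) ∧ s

p ∧ s

p ∧ (s ∨ q) ∧ ¬¬(q ∨ ¬q) ∧ (s ∨ ¬s) ∧ s
= p ∧ (s ∨ q) ∧ ¬¬(q ∨ ¬q) ∧ s   [complement / identity]
= p ∧ (s ∨ q) ∧ (q ∨ ¬q) ∧ s   [double negation]
= p ∧ (s ∨ q) ∧ s   [complement / identity]
= p ∧ s   [absorption]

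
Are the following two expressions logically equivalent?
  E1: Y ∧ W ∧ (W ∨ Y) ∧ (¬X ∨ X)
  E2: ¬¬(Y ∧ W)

Yes

E1: Y ∧ W ∧ (W ∨ Y) ∧ (¬X ∨ X)
    = Y ∧ W ∧ (W ∨ Y)   [complement / identity]
    = Y ∧ W   [absorption]
E2: ¬¬(Y ∧ W)
    = Y ∧ W   [double negation]
Both reduce to Y ∧ W, so they are equivalent.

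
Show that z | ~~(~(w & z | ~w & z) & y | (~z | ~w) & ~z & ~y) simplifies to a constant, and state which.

z | ~~(~(w & z | ~w & z) & y | (~z | ~w) & ~z & ~y)
= z | ~(w & z | ~w & z) & y | (~z | ~w) & ~z & ~y   — double negation
= z | ~z & y | (~z | ~w) & ~z & ~y   — distribution
= z | ~z & y | ~z & ~y   — absorption
= z | ~z   — distribution
= 1   — complement

1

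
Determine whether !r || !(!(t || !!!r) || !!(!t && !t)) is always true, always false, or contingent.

!r || !(!(t || !!!r) || !!(!t && !t))
= !r || !(!(t || !!!r) || !!!t)
= !r || !(!(t || !!!r) || !t)
= !r || !(!(t || !r) || !t)
= !r || (t || !r) && t
= !r || t
This depends on r, t, so it is not a constant.

contingent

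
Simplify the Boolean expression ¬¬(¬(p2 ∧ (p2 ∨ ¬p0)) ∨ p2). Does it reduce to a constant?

True

¬¬(¬(p2 ∧ (p2 ∨ ¬p0)) ∨ p2)
= ¬(p2 ∧ (p2 ∨ ¬p0)) ∨ p2
= ¬p2 ∨ p2
= True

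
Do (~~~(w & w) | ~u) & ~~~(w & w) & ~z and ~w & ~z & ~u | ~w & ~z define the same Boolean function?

E1: (~~~(w & w) | ~u) & ~~~(w & w) & ~z
    = ~~~(w & w) & ~z   — absorption
    = ~~~w & ~z   — idempotence
    = ~w & ~z   — double negation
E2: ~w & ~z & ~u | ~w & ~z
    = ~w & ~z   — absorption
Both reduce to ~w & ~z, so they are equivalent.

Yes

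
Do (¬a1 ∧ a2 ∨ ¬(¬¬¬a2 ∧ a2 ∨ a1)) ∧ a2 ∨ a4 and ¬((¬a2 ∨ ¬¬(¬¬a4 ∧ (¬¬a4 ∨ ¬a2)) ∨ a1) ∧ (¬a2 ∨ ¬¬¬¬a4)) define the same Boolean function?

E1: (¬a1 ∧ a2 ∨ ¬(¬¬¬a2 ∧ a2 ∨ a1)) ∧ a2 ∨ a4
    = (¬a1 ∧ a2 ∨ ¬(¬a2 ∧ a2 ∨ a1)) ∧ a2 ∨ a4   — double negation
    = (¬a1 ∧ a2 ∨ ¬a1) ∧ a2 ∨ a4   — complement / identity
    = ¬a1 ∧ a2 ∨ a4   — absorption
E2: ¬((¬a2 ∨ ¬¬(¬¬a4 ∧ (¬¬a4 ∨ ¬a2)) ∨ a1) ∧ (¬a2 ∨ ¬¬¬¬a4))
    = ¬((¬a2 ∨ ¬¬¬¬a4 ∨ a1) ∧ (¬a2 ∨ ¬¬¬¬a4))   — absorption
    = ¬(¬a2 ∨ ¬¬¬¬a4)   — absorption
    = ¬(¬a2 ∨ ¬¬a4)   — double negation
    = a2 ∧ ¬a4   — De Morgan
These differ: at a1=0, a2=1, a4=1, E1 = 1 but E2 = 0.

No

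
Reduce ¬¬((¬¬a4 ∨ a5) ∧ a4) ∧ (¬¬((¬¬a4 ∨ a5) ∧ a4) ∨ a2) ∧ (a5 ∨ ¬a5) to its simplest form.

¬¬((¬¬a4 ∨ a5) ∧ a4) ∧ (¬¬((¬¬a4 ∨ a5) ∧ a4) ∨ a2) ∧ (a5 ∨ ¬a5)
= ¬¬((¬¬a4 ∨ a5) ∧ a4) ∧ (a5 ∨ ¬a5)   [absorption]
= (¬¬a4 ∨ a5) ∧ a4 ∧ (a5 ∨ ¬a5)   [double negation]
= (¬¬a4 ∨ a5) ∧ a4   [complement / identity]
= (a4 ∨ a5) ∧ a4   [double negation]
= a4   [absorption]

a4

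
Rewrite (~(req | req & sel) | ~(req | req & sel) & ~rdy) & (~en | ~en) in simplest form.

(~(req | req & sel) | ~(req | req & sel) & ~rdy) & (~en | ~en)
= (~(req | req & sel) | ~(req | req & sel) & ~rdy) & ~en   (idempotence)
= ~(req | req & sel) & ~en   (absorption)
= ~req & ~en   (absorption)

~req & ~en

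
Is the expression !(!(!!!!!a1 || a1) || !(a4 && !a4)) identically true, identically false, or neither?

identically false

!(!(!!!!!a1 || a1) || !(a4 && !a4))
= !(!(!!!a1 || a1) || !(a4 && !a4))   — double negation
= (!!!a1 || a1) && a4 && !a4   — De Morgan
= (!a1 || a1) && a4 && !a4   — double negation
= a4 && !a4   — complement / identity
= false   — complement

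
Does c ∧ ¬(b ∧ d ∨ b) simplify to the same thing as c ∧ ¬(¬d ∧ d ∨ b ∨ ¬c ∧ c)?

E1: c ∧ ¬(b ∧ d ∨ b)
    = c ∧ ¬b   — absorption
E2: c ∧ ¬(¬d ∧ d ∨ b ∨ ¬c ∧ c)
    = c ∧ ¬(b ∨ ¬c ∧ c)   — complement / identity
    = c ∧ ¬b   — complement / identity
Both reduce to c ∧ ¬b, so they are equivalent.

Yes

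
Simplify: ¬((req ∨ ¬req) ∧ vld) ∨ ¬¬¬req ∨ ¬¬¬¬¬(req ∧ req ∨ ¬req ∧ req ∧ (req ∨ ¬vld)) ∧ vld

¬vld ∨ ¬req

¬((req ∨ ¬req) ∧ vld) ∨ ¬¬¬req ∨ ¬¬¬¬¬(req ∧ req ∨ ¬req ∧ req ∧ (req ∨ ¬vld)) ∧ vld
= ¬((req ∨ ¬req) ∧ vld) ∨ ¬¬¬req ∨ ¬¬¬¬¬(req ∧ req ∨ ¬req ∧ req) ∧ vld   (absorption)
= ¬((req ∨ ¬req) ∧ vld) ∨ ¬¬¬req ∨ ¬¬¬¬¬req ∧ vld   (distribution)
= ¬vld ∨ ¬¬¬req ∨ ¬¬¬¬¬req ∧ vld   (complement / identity)
= ¬vld ∨ ¬¬¬req ∨ ¬¬¬req ∧ vld   (double negation)
= ¬vld ∨ ¬¬¬req   (absorption)
= ¬vld ∨ ¬req   (double negation)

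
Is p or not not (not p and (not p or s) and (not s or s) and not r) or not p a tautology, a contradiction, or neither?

tautology

p or not not (not p and (not p or s) and (not s or s) and not r) or not p
= p or not not (not p and (not p or s) and not r) or not p
= p or not not (not p and not r) or not p
= p or not p and not r or not p
= p or not p
= True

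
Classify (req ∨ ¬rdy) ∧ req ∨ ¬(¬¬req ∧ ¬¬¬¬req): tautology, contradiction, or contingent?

tautology

(req ∨ ¬rdy) ∧ req ∨ ¬(¬¬req ∧ ¬¬¬¬req)
= (req ∨ ¬rdy) ∧ req ∨ ¬req ∨ ¬¬¬req   [De Morgan]
= (req ∨ ¬rdy) ∧ req ∨ ¬req ∨ ¬req   [double negation]
= req ∨ ¬req ∨ ¬req   [absorption]
= req ∨ ¬req   [idempotence]
= True   [complement]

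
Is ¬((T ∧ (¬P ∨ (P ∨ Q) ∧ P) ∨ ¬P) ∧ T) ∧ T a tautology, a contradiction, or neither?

¬((T ∧ (¬P ∨ (P ∨ Q) ∧ P) ∨ ¬P) ∧ T) ∧ T
= ¬((T ∧ (¬P ∨ P) ∨ ¬P) ∧ T) ∧ T   (absorption)
= ¬((T ∨ ¬P) ∧ T) ∧ T   (complement / identity)
= ¬T ∧ T   (absorption)
= False   (complement)

contradiction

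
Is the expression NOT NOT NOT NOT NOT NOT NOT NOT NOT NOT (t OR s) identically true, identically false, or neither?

neither

NOT NOT NOT NOT NOT NOT NOT NOT NOT NOT (t OR s)
= NOT NOT NOT NOT NOT NOT NOT NOT (t OR s)   (double negation)
= NOT NOT NOT NOT NOT NOT (t OR s)   (double negation)
= NOT NOT NOT NOT (t OR s)   (double negation)
= NOT NOT (t OR s)   (double negation)
= t OR s   (double negation)
This depends on s, t, so it is not a constant.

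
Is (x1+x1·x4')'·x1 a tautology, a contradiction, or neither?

(x1+x1·x4')'·x1
= x1'·x1   — absorption
= 0   — complement

contradiction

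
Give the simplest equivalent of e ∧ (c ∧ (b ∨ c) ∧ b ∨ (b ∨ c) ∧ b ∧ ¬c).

e ∧ (c ∧ (b ∨ c) ∧ b ∨ (b ∨ c) ∧ b ∧ ¬c)
= e ∧ (b ∨ c) ∧ b   — distribution
= e ∧ b   — absorption

e ∧ b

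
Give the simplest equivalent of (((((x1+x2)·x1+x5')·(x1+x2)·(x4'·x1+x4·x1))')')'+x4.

(((((x1+x2)·x1+x5')·(x1+x2)·(x4'·x1+x4·x1))')')'+x4
= (((((x1+x2)·x1+x5')·(x1+x2)·x1)')')'+x4   [distribution]
= ((((x1+x2)·x1)')')'+x4   [absorption]
= ((x1+x2)·x1)'+x4   [double negation]
= x1'+x4   [absorption]

x1'+x4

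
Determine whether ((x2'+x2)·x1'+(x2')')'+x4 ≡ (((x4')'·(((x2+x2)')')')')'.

No

E1: ((x2'+x2)·x1'+(x2')')'+x4
    = (x1'+(x2')')'+x4   [complement / identity]
    = x1·x2'+x4   [De Morgan]
E2: (((x4')'·(((x2+x2)')')')')'
    = (x4'+((x2+x2)')')'   [De Morgan]
    = (x4'+(x2')')'   [idempotence]
    = x4·x2'   [De Morgan]
These differ: at x1=1, x2=1, x4=1, E1 = 1 but E2 = 0.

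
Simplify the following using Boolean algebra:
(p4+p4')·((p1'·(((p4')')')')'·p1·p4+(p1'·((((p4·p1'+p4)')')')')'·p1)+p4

p1+p4

(p4+p4')·((p1'·(((p4')')')')'·p1·p4+(p1'·((((p4·p1'+p4)')')')')'·p1)+p4
= (p1'·(((p4')')')')'·p1·p4+(p1'·((((p4·p1'+p4)')')')')'·p1+p4   [complement / identity]
= (p1'·(((p4')')')')'·p1·p4+(p1'·(((p4')')')')'·p1+p4   [absorption]
= (p1'·(((p4')')')')'·p1+p4   [absorption]
= (p1+((p4')')')·p1+p4   [De Morgan]
= (p1+p4')·p1+p4   [double negation]
= p1+p4   [absorption]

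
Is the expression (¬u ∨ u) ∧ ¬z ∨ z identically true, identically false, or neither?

(¬u ∨ u) ∧ ¬z ∨ z
= ¬z ∨ z   (complement / identity)
= True   (complement)

identically true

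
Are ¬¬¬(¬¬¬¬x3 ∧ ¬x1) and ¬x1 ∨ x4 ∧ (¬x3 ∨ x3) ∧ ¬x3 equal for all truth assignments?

E1: ¬¬¬(¬¬¬¬x3 ∧ ¬x1)
    = ¬(¬¬¬¬x3 ∧ ¬x1)   (double negation)
    = ¬(¬¬x3 ∧ ¬x1)   (double negation)
    = ¬x3 ∨ x1   (De Morgan)
E2: ¬x1 ∨ x4 ∧ (¬x3 ∨ x3) ∧ ¬x3
    = ¬x1 ∨ x4 ∧ ¬x3   (complement / identity)
These differ: at x1=0, x3=1, x4=0, E1 = 0 but E2 = 1.

No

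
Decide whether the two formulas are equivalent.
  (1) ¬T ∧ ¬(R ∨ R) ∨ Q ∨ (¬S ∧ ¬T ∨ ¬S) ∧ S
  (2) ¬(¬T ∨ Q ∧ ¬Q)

E1: ¬T ∧ ¬(R ∨ R) ∨ Q ∨ (¬S ∧ ¬T ∨ ¬S) ∧ S
    = ¬T ∧ ¬(R ∨ R) ∨ Q ∨ ¬S ∧ S
    = ¬T ∧ ¬(R ∨ R) ∨ Q
    = ¬T ∧ ¬R ∨ Q
E2: ¬(¬T ∨ Q ∧ ¬Q)
    = ¬¬T
    = T
These differ: at Q=1, R=0, S=0, T=0, E1 = 1 but E2 = 0.

No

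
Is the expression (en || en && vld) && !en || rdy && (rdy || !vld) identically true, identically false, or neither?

(en || en && vld) && !en || rdy && (rdy || !vld)
= (en || en && vld) && !en || rdy   [absorption]
= en && !en || rdy   [absorption]
= rdy   [complement / identity]
This depends on rdy, so it is not a constant.

neither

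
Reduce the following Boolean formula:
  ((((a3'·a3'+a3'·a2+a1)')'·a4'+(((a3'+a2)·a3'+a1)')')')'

a3'+a1

((((a3'·a3'+a3'·a2+a1)')'·a4'+(((a3'+a2)·a3'+a1)')')')'
= (((((a3'+a2)·a3'+a1)')'·a4'+(((a3'+a2)·a3'+a1)')')')'
= (((((a3'+a2)·a3'+a1)')')')'
= ((((a3'+a1)')')')'
= ((a3'+a1)')'
= a3'+a1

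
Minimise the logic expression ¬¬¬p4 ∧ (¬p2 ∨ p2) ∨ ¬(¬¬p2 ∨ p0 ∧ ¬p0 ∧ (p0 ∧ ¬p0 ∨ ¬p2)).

¬p4 ∨ ¬p2

¬¬¬p4 ∧ (¬p2 ∨ p2) ∨ ¬(¬¬p2 ∨ p0 ∧ ¬p0 ∧ (p0 ∧ ¬p0 ∨ ¬p2))
= ¬¬¬p4 ∧ (¬p2 ∨ p2) ∨ ¬(¬¬p2 ∨ p0 ∧ ¬p0)   [absorption]
= ¬¬¬p4 ∨ ¬(¬¬p2 ∨ p0 ∧ ¬p0)   [complement / identity]
= ¬p4 ∨ ¬(¬¬p2 ∨ p0 ∧ ¬p0)   [double negation]
= ¬p4 ∨ ¬¬¬p2   [complement / identity]
= ¬p4 ∨ ¬p2   [double negation]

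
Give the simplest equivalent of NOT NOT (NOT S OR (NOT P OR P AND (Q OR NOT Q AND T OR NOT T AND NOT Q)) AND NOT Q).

NOT NOT (NOT S OR (NOT P OR P AND (Q OR NOT Q AND T OR NOT T AND NOT Q)) AND NOT Q)
= NOT NOT (NOT S OR (NOT P OR P AND (Q OR NOT Q)) AND NOT Q)   — distribution
= NOT NOT (NOT S OR (NOT P OR P) AND NOT Q)   — complement / identity
= NOT NOT (NOT S OR NOT Q)   — complement / identity
= NOT S OR NOT Q   — double negation

NOT S OR NOT Q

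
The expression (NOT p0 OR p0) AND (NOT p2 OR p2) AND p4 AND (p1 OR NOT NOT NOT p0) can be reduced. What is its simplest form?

(NOT p0 OR p0) AND (NOT p2 OR p2) AND p4 AND (p1 OR NOT NOT NOT p0)
= (NOT p0 OR p0) AND p4 AND (p1 OR NOT NOT NOT p0)   (complement / identity)
= p4 AND (p1 OR NOT NOT NOT p0)   (complement / identity)
= p4 AND (p1 OR NOT p0)   (double negation)

p4 AND (p1 OR NOT p0)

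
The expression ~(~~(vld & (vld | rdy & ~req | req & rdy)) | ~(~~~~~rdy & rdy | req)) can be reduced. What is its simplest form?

~vld & req

~(~~(vld & (vld | rdy & ~req | req & rdy)) | ~(~~~~~rdy & rdy | req))
= ~(~~(vld & (vld | rdy & ~req | req & rdy)) | ~(~~~rdy & rdy | req))
= ~(~~(vld & (vld | rdy)) | ~(~~~rdy & rdy | req))
= ~(~~(vld & (vld | rdy)) | ~(~rdy & rdy | req))
= ~(~~vld | ~(~rdy & rdy | req))
= ~vld & (~rdy & rdy | req)
= ~vld & req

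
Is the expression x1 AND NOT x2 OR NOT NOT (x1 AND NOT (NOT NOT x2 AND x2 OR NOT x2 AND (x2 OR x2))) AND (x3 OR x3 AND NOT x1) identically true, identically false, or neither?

x1 AND NOT x2 OR NOT NOT (x1 AND NOT (NOT NOT x2 AND x2 OR NOT x2 AND (x2 OR x2))) AND (x3 OR x3 AND NOT x1)
= x1 AND NOT x2 OR NOT NOT (x1 AND NOT (NOT NOT x2 AND x2 OR NOT x2 AND x2)) AND (x3 OR x3 AND NOT x1)   (idempotence)
= x1 AND NOT x2 OR NOT NOT (x1 AND NOT (x2 AND x2 OR NOT x2 AND x2)) AND (x3 OR x3 AND NOT x1)   (double negation)
= x1 AND NOT x2 OR NOT NOT (x1 AND NOT x2) AND (x3 OR x3 AND NOT x1)   (distribution)
= x1 AND NOT x2 OR NOT NOT (x1 AND NOT x2) AND x3   (absorption)
= x1 AND NOT x2 OR x1 AND NOT x2 AND x3   (double negation)
= x1 AND NOT x2   (absorption)
This depends on x1, x2, so it is not a constant.

neither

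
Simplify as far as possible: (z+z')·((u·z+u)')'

u

(z+z')·((u·z+u)')'
= ((u·z+u)')'   (complement / identity)
= (u')'   (absorption)
= u   (double negation)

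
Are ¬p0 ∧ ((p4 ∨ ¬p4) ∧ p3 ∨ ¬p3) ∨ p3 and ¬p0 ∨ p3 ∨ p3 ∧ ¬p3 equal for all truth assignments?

E1: ¬p0 ∧ ((p4 ∨ ¬p4) ∧ p3 ∨ ¬p3) ∨ p3
    = ¬p0 ∧ (p3 ∨ ¬p3) ∨ p3   [complement / identity]
    = ¬p0 ∨ p3   [complement / identity]
E2: ¬p0 ∨ p3 ∨ p3 ∧ ¬p3
    = ¬p0 ∨ p3   [complement / identity]
Both reduce to ¬p0 ∨ p3, so they are equivalent.

Yes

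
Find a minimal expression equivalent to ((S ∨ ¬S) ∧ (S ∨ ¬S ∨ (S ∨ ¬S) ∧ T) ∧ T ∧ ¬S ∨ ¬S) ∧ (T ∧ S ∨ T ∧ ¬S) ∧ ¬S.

T ∧ ¬S

((S ∨ ¬S) ∧ (S ∨ ¬S ∨ (S ∨ ¬S) ∧ T) ∧ T ∧ ¬S ∨ ¬S) ∧ (T ∧ S ∨ T ∧ ¬S) ∧ ¬S
= ((S ∨ ¬S) ∧ (S ∨ ¬S ∨ (S ∨ ¬S) ∧ T) ∧ T ∧ ¬S ∨ ¬S) ∧ T ∧ ¬S
= ((S ∨ ¬S) ∧ (S ∨ ¬S ∨ T) ∧ T ∧ ¬S ∨ ¬S) ∧ T ∧ ¬S
= ((S ∨ ¬S) ∧ T ∧ ¬S ∨ ¬S) ∧ T ∧ ¬S
= (T ∧ ¬S ∨ ¬S) ∧ T ∧ ¬S
= T ∧ ¬S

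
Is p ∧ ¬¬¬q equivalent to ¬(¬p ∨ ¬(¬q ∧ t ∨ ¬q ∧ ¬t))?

Yes

E1: p ∧ ¬¬¬q
    = p ∧ ¬q   [double negation]
E2: ¬(¬p ∨ ¬(¬q ∧ t ∨ ¬q ∧ ¬t))
    = p ∧ (¬q ∧ t ∨ ¬q ∧ ¬t)   [De Morgan]
    = p ∧ ¬q   [distribution]
Both reduce to p ∧ ¬q, so they are equivalent.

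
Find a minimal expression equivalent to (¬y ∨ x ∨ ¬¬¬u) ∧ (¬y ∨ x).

(¬y ∨ x ∨ ¬¬¬u) ∧ (¬y ∨ x)
= (¬y ∨ x ∨ ¬u) ∧ (¬y ∨ x)   — double negation
= ¬y ∨ x   — absorption

¬y ∨ x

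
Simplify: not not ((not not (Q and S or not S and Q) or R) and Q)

not not ((not not (Q and S or not S and Q) or R) and Q)
= not not ((not not Q or R) and Q)
= not not ((Q or R) and Q)
= not not Q
= Q

Q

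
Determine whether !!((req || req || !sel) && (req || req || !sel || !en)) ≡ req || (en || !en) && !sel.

E1: !!((req || req || !sel) && (req || req || !sel || !en))
    = !!(req || req || !sel)
    = !!(req || !sel)
    = req || !sel
E2: req || (en || !en) && !sel
    = req || !sel
Both reduce to req || !sel, so they are equivalent.

Yes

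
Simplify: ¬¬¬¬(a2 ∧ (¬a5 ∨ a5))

¬¬¬¬(a2 ∧ (¬a5 ∨ a5))
= ¬¬(a2 ∧ (¬a5 ∨ a5))   (double negation)
= ¬¬a2   (complement / identity)
= a2   (double negation)

a2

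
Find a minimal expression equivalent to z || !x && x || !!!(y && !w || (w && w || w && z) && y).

z || !x && x || !!!(y && !w || (w && w || w && z) && y)
= z || !x && x || !(y && !w || (w && w || w && z) && y)
= z || !x && x || !(y && !w || (w || z) && w && y)
= z || !(y && !w || (w || z) && w && y)
= z || !(y && !w || w && y)
= z || !y

z || !y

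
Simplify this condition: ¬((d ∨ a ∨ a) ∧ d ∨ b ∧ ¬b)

¬d

¬((d ∨ a ∨ a) ∧ d ∨ b ∧ ¬b)
= ¬((d ∨ a) ∧ d ∨ b ∧ ¬b)   (idempotence)
= ¬((d ∨ a) ∧ d)   (complement / identity)
= ¬d   (absorption)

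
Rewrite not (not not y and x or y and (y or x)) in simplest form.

not (not not y and x or y and (y or x))
= not (not not y and x or y)
= not (y and x or y)
= not y

not y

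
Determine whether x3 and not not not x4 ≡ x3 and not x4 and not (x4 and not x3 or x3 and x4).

E1: x3 and not not not x4
    = x3 and not x4   — double negation
E2: x3 and not x4 and not (x4 and not x3 or x3 and x4)
    = x3 and not x4 and not x4   — distribution
    = x3 and not x4   — idempotence
Both reduce to x3 and not x4, so they are equivalent.

Yes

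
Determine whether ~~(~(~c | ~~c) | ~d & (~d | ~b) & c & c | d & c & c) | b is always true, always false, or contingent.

contingent

~~(~(~c | ~~c) | ~d & (~d | ~b) & c & c | d & c & c) | b
= ~~(~(~c | ~~c) | ~d & c & c | d & c & c) | b   [absorption]
= ~~(~(~c | ~~c) | c & c) | b   [distribution]
= ~~(c & ~c | c & c) | b   [De Morgan]
= ~~c | b   [distribution]
= c | b   [double negation]
This depends on b, c, so it is not a constant.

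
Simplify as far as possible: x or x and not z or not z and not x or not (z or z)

x or not z

x or x and not z or not z and not x or not (z or z)
= x or x and not z or not z and not x or not z   — idempotence
= x or not z or not z   — distribution
= x or not z   — idempotence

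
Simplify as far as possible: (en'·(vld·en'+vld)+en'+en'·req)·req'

en'·req'

(en'·(vld·en'+vld)+en'+en'·req)·req'
= (en'·vld+en'+en'·req)·req'
= (en'+en'·req)·req'
= en'·req'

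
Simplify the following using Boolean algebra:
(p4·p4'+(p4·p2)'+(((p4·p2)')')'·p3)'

(p4·p4'+(p4·p2)'+(((p4·p2)')')'·p3)'
= ((p4·p2)'+(((p4·p2)')')'·p3)'
= ((p4·p2)'+(p4·p2)'·p3)'
= ((p4·p2)')'
= p4·p2

p4·p2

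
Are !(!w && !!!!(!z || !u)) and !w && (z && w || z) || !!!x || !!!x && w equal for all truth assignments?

No

E1: !(!w && !!!!(!z || !u))
    = !(!w && !!(!z || !u))   — double negation
    = !(!w && !(z && u))   — De Morgan
    = w || z && u   — De Morgan
E2: !w && (z && w || z) || !!!x || !!!x && w
    = !w && z || !!!x || !!!x && w   — absorption
    = !w && z || !!!x   — absorption
    = !w && z || !x   — double negation
These differ: at u=0, w=1, x=1, z=0, E1 = 1 but E2 = 0.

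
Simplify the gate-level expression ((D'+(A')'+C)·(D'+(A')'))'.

((D'+(A')'+C)·(D'+(A')'))'
= (D'+(A')')'   (absorption)
= D·A'   (De Morgan)

D·A'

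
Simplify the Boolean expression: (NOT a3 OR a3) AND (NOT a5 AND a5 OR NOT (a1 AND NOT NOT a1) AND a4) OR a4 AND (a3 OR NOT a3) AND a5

a4 AND (NOT a1 OR a5)

(NOT a3 OR a3) AND (NOT a5 AND a5 OR NOT (a1 AND NOT NOT a1) AND a4) OR a4 AND (a3 OR NOT a3) AND a5
= NOT a5 AND a5 OR NOT (a1 AND NOT NOT a1) AND a4 OR a4 AND (a3 OR NOT a3) AND a5   — complement / identity
= NOT a5 AND a5 OR NOT (a1 AND NOT NOT a1) AND a4 OR a4 AND a5   — complement / identity
= NOT (a1 AND NOT NOT a1) AND a4 OR a4 AND a5   — complement / identity
= NOT (a1 AND a1) AND a4 OR a4 AND a5   — double negation
= a4 AND (NOT (a1 AND a1) OR a5)   — distribution
= a4 AND (NOT a1 OR a5)   — idempotence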